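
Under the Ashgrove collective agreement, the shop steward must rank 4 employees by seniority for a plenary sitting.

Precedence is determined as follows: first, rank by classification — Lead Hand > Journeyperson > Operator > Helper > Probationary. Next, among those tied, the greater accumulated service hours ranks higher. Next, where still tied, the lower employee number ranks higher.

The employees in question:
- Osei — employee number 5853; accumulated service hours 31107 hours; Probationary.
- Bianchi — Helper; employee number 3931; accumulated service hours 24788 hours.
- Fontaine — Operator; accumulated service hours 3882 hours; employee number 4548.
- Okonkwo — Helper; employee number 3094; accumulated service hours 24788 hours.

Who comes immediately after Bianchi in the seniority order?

Osei

By classification: Fontaine (Operator); then Okonkwo and Bianchi (Helper); then Osei (Probationary).
Okonkwo and Bianchi both have accumulated service hours 24788 hours, so the next rule applies.
Among Okonkwo and Bianchi, by employee number (lower first): Okonkwo (3094) before Bianchi (3931).
Order: Fontaine, Okonkwo, Bianchi, Osei.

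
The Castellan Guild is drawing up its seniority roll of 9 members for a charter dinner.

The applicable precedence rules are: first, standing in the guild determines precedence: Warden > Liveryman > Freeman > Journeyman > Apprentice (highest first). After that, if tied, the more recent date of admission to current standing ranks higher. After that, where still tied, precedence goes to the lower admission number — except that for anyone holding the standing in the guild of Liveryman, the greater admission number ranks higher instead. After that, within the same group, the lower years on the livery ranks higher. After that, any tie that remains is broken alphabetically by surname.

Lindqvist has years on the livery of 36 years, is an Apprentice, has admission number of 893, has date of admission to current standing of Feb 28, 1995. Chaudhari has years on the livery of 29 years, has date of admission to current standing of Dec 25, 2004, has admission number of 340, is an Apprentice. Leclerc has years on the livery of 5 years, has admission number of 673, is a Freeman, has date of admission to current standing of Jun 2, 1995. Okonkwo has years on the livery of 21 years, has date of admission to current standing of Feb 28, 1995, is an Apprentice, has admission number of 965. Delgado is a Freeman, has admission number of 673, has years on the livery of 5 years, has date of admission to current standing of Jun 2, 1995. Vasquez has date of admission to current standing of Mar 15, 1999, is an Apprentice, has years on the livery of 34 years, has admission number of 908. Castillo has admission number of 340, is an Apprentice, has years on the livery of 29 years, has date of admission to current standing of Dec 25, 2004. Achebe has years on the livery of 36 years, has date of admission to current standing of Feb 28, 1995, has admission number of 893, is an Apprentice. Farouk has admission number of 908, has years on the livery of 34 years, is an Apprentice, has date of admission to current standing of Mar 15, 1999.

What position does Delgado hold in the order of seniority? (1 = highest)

By standing in the guild: Delgado and Leclerc (Freeman); then Castillo, Chaudhari, Farouk, Vasquez, Achebe, Lindqvist and Okonkwo (Apprentice).
Delgado and Leclerc both have date of admission to current standing Jun 2, 1995, so the next rule applies.
Delgado and Leclerc both have admission number 673, so the next rule applies.
Delgado and Leclerc both have years on the livery 5 years, so the next rule applies.
Among Delgado and Leclerc, alphabetically by surname: Delgado before Leclerc.
Among Castillo, Chaudhari, Farouk, Vasquez, Achebe, Lindqvist and Okonkwo, by date of admission to current standing (later first): Castillo and Chaudhari (Dec 25, 2004) before Farouk and Vasquez (Mar 15, 1999) before Achebe, Lindqvist and Okonkwo (Feb 28, 1995).
Castillo and Chaudhari both have admission number 340, so the next rule applies.
Castillo and Chaudhari both have years on the livery 29 years, so the next rule applies.
Among Castillo and Chaudhari, alphabetically by surname: Castillo before Chaudhari.
Farouk and Vasquez both have admission number 908, so the next rule applies.
Farouk and Vasquez both have years on the livery 34 years, so the next rule applies.
Among Farouk and Vasquez, alphabetically by surname: Farouk before Vasquez.
Among Achebe, Lindqvist and Okonkwo, by admission number (lower first): Achebe and Lindqvist (893) before Okonkwo (965).
Achebe and Lindqvist both have years on the livery 36 years, so the next rule applies.
Among Achebe and Lindqvist, alphabetically by surname: Achebe before Lindqvist.
Order: Delgado, Leclerc, Castillo, Chaudhari, Farouk, Vasquez, Achebe, Lindqvist, Okonkwo. So position 1.

1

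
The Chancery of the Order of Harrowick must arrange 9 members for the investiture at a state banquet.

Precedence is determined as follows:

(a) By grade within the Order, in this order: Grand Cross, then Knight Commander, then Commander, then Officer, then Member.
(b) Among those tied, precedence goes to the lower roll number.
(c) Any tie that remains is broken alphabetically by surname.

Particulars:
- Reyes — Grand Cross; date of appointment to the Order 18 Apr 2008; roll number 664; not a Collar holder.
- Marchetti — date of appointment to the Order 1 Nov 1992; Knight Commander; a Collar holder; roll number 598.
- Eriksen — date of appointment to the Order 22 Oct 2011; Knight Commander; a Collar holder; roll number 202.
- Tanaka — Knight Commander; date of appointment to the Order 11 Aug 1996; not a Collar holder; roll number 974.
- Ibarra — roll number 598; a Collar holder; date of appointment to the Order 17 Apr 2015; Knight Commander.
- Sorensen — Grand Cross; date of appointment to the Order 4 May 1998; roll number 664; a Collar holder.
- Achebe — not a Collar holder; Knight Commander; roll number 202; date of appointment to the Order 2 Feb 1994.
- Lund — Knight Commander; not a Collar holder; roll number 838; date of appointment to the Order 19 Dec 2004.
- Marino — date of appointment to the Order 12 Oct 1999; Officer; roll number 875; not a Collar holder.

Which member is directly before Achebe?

By grade within the Order: Reyes and Sorensen (Grand Cross); then Achebe, Eriksen, Ibarra, Marchetti, Lund and Tanaka (Knight Commander); then Marino (Officer).
Reyes and Sorensen both have roll number 664, so the next rule applies.
Among Reyes and Sorensen, alphabetically by surname: Reyes before Sorensen.
Among Achebe, Eriksen, Ibarra, Marchetti, Lund and Tanaka, by roll number (lower first): Achebe and Eriksen (202) before Ibarra and Marchetti (598) before Lund (838) before Tanaka (974).
Among Achebe and Eriksen, alphabetically by surname: Achebe before Eriksen.
Among Ibarra and Marchetti, alphabetically by surname: Ibarra before Marchetti.
Order: Reyes, Sorensen, Achebe, Eriksen, Ibarra, Marchetti, Lund, Tanaka, Marino.

Sorensen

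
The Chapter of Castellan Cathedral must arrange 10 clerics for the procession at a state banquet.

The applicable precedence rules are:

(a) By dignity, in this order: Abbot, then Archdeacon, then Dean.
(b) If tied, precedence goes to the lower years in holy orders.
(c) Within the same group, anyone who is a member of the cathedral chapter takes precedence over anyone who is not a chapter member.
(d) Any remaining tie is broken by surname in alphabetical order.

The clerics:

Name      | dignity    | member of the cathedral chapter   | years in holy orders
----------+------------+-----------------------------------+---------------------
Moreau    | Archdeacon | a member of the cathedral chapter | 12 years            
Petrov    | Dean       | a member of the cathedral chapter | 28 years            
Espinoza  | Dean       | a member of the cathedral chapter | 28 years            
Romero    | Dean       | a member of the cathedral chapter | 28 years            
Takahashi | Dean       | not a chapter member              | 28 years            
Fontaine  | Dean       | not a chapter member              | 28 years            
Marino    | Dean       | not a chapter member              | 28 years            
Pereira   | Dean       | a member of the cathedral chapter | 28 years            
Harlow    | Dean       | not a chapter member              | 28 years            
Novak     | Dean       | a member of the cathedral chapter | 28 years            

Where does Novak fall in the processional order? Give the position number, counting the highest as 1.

3

By dignity: Moreau (Archdeacon); then Espinoza, Novak, Pereira, Petrov, Romero, Fontaine, Harlow, Marino and Takahashi (Dean).
Espinoza, Novak, Pereira, Petrov, Romero, Fontaine, Harlow, Marino and Takahashi all have years in holy orders 28 years, so the next rule applies.
Among Espinoza, Novak, Pereira, Petrov, Romero, Fontaine, Harlow, Marino and Takahashi, a member of the cathedral chapter before not a chapter member: Espinoza, Novak, Pereira, Petrov and Romero (a member of the cathedral chapter) before Fontaine, Harlow, Marino and Takahashi (not a chapter member).
Among Espinoza, Novak, Pereira, Petrov and Romero, alphabetically by surname: Espinoza before Novak before Pereira before Petrov before Romero.
Among Fontaine, Harlow, Marino and Takahashi, alphabetically by surname: Fontaine before Harlow before Marino before Takahashi.
Order: Moreau, Espinoza, Novak, Pereira, Petrov, Romero, Fontaine, Harlow, Marino, Takahashi. So position 3.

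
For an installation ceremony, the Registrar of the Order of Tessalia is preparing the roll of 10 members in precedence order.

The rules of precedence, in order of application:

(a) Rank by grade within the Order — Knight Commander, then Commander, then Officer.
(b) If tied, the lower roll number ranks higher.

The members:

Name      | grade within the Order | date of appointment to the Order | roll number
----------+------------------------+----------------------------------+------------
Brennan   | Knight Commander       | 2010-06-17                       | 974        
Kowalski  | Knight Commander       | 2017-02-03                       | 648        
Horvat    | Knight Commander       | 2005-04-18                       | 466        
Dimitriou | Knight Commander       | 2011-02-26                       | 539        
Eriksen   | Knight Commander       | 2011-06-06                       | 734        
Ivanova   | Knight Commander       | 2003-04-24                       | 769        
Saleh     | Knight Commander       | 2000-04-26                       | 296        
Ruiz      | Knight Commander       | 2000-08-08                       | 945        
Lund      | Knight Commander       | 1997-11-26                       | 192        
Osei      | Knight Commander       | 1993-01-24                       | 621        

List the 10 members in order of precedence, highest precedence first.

Lund, Saleh, Horvat, Dimitriou, Osei, Kowalski, Eriksen, Ivanova, Ruiz, Brennan

By grade within the Order: Lund, Saleh, Horvat, Dimitriou, Osei, Kowalski, Eriksen, Ivanova, Ruiz and Brennan (Knight Commander).
Among Lund, Saleh, Horvat, Dimitriou, Osei, Kowalski, Eriksen, Ivanova, Ruiz and Brennan, by roll number (lower first): Lund (192) before Saleh (296) before Horvat (466) before Dimitriou (539) before Osei (621) before Kowalski (648) before Eriksen (734) before Ivanova (769) before Ruiz (945) before Brennan (974).
Full order: Lund, Saleh, Horvat, Dimitriou, Osei, Kowalski, Eriksen, Ivanova, Ruiz, Brennan.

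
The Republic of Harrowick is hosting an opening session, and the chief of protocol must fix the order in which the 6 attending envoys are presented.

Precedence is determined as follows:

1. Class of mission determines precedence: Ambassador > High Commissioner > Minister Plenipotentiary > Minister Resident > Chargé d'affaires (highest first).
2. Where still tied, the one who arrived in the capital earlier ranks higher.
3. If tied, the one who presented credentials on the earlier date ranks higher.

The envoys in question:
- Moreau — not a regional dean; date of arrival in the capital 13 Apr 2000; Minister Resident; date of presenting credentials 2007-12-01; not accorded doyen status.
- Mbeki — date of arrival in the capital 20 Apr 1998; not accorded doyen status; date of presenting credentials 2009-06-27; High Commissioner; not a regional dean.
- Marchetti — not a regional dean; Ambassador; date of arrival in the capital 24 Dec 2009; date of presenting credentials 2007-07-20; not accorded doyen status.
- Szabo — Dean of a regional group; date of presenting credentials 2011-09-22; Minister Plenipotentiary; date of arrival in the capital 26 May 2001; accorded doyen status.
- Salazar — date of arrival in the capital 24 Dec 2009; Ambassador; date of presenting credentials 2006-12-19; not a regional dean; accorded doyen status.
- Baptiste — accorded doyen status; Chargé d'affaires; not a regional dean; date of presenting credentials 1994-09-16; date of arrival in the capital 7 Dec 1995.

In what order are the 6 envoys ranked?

Salazar, Marchetti, Mbeki, Szabo, Moreau, Baptiste

By class of mission: Salazar and Marchetti (Ambassador); then Mbeki (High Commissioner); then Szabo (Minister Plenipotentiary); then Moreau (Minister Resident); then Baptiste (Chargé d'affaires).
Salazar and Marchetti both have date of arrival in the capital 24 Dec 2009, so the next rule applies.
Among Salazar and Marchetti, by date of presenting credentials (earlier first): Salazar (2006-12-19) before Marchetti (2007-07-20).
Full order: Salazar, Marchetti, Mbeki, Szabo, Moreau, Baptiste.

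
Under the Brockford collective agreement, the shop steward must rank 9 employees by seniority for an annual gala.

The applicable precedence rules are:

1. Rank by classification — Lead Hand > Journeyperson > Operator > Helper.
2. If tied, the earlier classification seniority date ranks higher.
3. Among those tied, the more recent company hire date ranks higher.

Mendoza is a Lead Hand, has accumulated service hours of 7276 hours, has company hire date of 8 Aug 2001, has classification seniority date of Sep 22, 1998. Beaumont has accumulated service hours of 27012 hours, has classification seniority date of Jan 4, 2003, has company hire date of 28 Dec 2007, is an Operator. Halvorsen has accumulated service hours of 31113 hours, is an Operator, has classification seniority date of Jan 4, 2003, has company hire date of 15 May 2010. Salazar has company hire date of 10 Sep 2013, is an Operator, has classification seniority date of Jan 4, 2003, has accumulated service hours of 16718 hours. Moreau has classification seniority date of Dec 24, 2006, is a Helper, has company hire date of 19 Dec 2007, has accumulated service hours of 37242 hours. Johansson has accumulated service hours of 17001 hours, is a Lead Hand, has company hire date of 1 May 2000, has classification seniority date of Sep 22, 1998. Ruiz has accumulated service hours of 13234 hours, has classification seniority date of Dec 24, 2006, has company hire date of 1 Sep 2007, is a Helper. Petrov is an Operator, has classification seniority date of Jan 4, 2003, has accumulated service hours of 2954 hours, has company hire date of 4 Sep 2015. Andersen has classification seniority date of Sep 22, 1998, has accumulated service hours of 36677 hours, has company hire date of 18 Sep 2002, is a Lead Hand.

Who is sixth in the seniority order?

By classification: Andersen, Mendoza and Johansson (Lead Hand); then Petrov, Salazar, Halvorsen and Beaumont (Operator); then Moreau and Ruiz (Helper).
Andersen, Mendoza and Johansson all have classification seniority date Sep 22, 1998, so the next rule applies.
Among Andersen, Mendoza and Johansson, by company hire date (later first): Andersen (18 Sep 2002) before Mendoza (8 Aug 2001) before Johansson (1 May 2000).
Petrov, Salazar, Halvorsen and Beaumont all have classification seniority date Jan 4, 2003, so the next rule applies.
Among Petrov, Salazar, Halvorsen and Beaumont, by company hire date (later first): Petrov (4 Sep 2015) before Salazar (10 Sep 2013) before Halvorsen (15 May 2010) before Beaumont (28 Dec 2007).
Moreau and Ruiz both have classification seniority date Dec 24, 2006, so the next rule applies.
Among Moreau and Ruiz, by company hire date (later first): Moreau (19 Dec 2007) before Ruiz (1 Sep 2007).
Order: Andersen, Mendoza, Johansson, Petrov, Salazar, Halvorsen, Beaumont, Moreau, Ruiz.

Halvorsen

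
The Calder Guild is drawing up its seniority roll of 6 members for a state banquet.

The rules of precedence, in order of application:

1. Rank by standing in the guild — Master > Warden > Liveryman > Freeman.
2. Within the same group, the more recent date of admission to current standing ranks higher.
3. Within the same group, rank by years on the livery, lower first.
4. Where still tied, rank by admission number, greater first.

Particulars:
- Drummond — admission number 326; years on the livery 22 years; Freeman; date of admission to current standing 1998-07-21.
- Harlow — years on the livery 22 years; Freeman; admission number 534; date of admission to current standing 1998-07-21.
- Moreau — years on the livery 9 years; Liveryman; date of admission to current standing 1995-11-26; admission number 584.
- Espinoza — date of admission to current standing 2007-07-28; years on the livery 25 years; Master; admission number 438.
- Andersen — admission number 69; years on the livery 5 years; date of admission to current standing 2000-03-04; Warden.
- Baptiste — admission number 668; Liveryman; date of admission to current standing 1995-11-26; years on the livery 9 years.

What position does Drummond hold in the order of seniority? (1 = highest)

6

By standing in the guild: Espinoza (Master); then Andersen (Warden); then Baptiste and Moreau (Liveryman); then Harlow and Drummond (Freeman).
Baptiste and Moreau both have date of admission to current standing 1995-11-26, so the next rule applies.
Baptiste and Moreau both have years on the livery 9 years, so the next rule applies.
Among Baptiste and Moreau, by admission number (higher first): Baptiste (668) before Moreau (584).
Harlow and Drummond both have date of admission to current standing 1998-07-21, so the next rule applies.
Harlow and Drummond both have years on the livery 22 years, so the next rule applies.
Among Harlow and Drummond, by admission number (higher first): Harlow (534) before Drummond (326).
Order: Espinoza, Andersen, Baptiste, Moreau, Harlow, Drummond. So position 6.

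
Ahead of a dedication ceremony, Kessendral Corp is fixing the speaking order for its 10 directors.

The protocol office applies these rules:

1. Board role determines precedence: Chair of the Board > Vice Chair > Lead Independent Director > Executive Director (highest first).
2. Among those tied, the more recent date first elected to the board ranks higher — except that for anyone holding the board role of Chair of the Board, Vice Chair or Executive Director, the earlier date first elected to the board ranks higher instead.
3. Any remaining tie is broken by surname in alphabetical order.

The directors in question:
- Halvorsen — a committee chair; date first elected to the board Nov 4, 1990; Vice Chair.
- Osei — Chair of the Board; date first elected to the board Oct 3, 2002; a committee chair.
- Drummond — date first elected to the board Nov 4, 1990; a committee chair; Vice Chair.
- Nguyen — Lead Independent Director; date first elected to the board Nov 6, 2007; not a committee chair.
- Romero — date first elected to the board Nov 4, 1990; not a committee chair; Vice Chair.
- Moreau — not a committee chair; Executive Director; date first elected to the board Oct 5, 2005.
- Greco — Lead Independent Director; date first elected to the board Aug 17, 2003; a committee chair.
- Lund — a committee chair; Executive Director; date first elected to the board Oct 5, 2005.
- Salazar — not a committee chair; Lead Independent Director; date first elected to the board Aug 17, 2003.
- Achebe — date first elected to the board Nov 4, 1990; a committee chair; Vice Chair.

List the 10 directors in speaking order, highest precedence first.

Osei, Achebe, Drummond, Halvorsen, Romero, Nguyen, Greco, Salazar, Lund, Moreau

By board role: Osei (Chair of the Board); then Achebe, Drummond, Halvorsen and Romero (Vice Chair); then Nguyen, Greco and Salazar (Lead Independent Director); then Lund and Moreau (Executive Director).
Achebe, Drummond, Halvorsen and Romero all have date first elected to the board Nov 4, 1990, so the next rule applies.
Among Achebe, Drummond, Halvorsen and Romero, alphabetically by surname: Achebe before Drummond before Halvorsen before Romero.
Among Nguyen, Greco and Salazar, by date first elected to the board (later first): Nguyen (Nov 6, 2007) before Greco and Salazar (Aug 17, 2003).
Among Greco and Salazar, alphabetically by surname: Greco before Salazar.
Lund and Moreau both have date first elected to the board Oct 5, 2005, so the next rule applies.
Among Lund and Moreau, alphabetically by surname: Lund before Moreau.
Full order: Osei, Achebe, Drummond, Halvorsen, Romero, Nguyen, Greco, Salazar, Lund, Moreau.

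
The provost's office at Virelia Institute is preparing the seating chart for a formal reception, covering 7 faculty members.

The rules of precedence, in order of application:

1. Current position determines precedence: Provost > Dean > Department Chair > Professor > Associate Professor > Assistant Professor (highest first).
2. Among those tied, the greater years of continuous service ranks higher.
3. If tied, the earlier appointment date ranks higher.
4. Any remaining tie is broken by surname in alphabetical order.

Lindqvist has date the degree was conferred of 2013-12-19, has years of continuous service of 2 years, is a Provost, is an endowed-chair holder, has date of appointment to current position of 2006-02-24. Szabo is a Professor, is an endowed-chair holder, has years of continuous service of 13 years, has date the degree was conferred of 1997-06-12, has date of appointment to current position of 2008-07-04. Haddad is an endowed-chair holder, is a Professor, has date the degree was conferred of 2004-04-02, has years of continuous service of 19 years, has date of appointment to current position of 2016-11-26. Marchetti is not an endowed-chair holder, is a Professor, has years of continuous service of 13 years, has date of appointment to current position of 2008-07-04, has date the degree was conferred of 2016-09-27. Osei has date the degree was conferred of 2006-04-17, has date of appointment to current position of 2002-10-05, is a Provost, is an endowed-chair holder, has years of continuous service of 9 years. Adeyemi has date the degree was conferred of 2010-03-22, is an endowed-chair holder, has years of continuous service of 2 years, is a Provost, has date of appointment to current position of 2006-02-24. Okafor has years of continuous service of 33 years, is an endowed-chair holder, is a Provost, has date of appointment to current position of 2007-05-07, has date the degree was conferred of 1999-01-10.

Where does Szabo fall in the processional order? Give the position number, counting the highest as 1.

7

By current position: Okafor, Osei, Adeyemi and Lindqvist (Provost); then Haddad, Marchetti and Szabo (Professor).
Among Okafor, Osei, Adeyemi and Lindqvist, by years of continuous service (higher first): Okafor (33 years) before Osei (9 years) before Adeyemi and Lindqvist (2 years).
Adeyemi and Lindqvist both have date of appointment to current position 2006-02-24, so the next rule applies.
Among Adeyemi and Lindqvist, alphabetically by surname: Adeyemi before Lindqvist.
Among Haddad, Marchetti and Szabo, by years of continuous service (higher first): Haddad (19 years) before Marchetti and Szabo (13 years).
Marchetti and Szabo both have date of appointment to current position 2008-07-04, so the next rule applies.
Among Marchetti and Szabo, alphabetically by surname: Marchetti before Szabo.
Order: Okafor, Osei, Adeyemi, Lindqvist, Haddad, Marchetti, Szabo. So position 7.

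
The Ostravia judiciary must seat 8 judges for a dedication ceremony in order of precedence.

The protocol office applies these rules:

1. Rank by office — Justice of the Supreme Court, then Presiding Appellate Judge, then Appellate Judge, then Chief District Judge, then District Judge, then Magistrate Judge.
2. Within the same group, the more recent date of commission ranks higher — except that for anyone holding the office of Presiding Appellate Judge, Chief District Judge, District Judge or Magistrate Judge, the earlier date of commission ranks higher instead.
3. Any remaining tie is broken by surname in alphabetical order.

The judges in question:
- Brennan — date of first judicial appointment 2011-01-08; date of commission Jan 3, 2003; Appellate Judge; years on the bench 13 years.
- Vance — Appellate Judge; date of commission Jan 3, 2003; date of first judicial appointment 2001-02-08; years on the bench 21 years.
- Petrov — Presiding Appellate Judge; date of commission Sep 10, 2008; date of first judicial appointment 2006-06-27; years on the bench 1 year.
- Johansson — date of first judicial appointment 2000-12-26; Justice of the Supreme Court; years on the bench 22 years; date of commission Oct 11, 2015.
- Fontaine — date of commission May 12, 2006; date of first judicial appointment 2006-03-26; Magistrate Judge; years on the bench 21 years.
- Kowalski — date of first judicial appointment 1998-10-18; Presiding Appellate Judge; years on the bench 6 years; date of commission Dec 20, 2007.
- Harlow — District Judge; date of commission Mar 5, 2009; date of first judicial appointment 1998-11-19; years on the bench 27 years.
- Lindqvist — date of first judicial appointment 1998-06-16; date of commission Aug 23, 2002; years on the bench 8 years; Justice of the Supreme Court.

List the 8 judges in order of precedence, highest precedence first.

By office: Johansson and Lindqvist (Justice of the Supreme Court); then Kowalski and Petrov (Presiding Appellate Judge); then Brennan and Vance (Appellate Judge); then Harlow (District Judge); then Fontaine (Magistrate Judge).
Among Johansson and Lindqvist, by date of commission (later first): Johansson (Oct 11, 2015) before Lindqvist (Aug 23, 2002).
Among Kowalski and Petrov, by date of commission (earlier first) (reversed rule for this group): Kowalski (Dec 20, 2007) before Petrov (Sep 10, 2008).
Brennan and Vance both have date of commission Jan 3, 2003, so the next rule applies.
Among Brennan and Vance, alphabetically by surname: Brennan before Vance.
Full order: Johansson, Lindqvist, Kowalski, Petrov, Brennan, Vance, Harlow, Fontaine.

Johansson, Lindqvist, Kowalski, Petrov, Brennan, Vance, Harlow, Fontaine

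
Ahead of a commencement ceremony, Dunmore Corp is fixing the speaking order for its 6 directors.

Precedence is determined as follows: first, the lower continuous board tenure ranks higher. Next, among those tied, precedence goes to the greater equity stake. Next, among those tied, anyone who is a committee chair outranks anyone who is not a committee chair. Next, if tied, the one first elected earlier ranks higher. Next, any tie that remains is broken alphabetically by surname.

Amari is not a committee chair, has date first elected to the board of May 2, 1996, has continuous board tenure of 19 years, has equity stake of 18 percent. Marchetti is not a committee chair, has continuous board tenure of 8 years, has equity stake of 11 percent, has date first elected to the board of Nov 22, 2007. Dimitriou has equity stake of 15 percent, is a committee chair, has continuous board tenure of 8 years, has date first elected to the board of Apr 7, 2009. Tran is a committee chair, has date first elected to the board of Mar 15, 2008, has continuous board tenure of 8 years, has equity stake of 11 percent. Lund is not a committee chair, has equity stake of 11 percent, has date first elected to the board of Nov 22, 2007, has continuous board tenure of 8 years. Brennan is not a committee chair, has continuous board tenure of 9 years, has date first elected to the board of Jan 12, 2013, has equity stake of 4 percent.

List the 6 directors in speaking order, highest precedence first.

Dimitriou, Tran, Lund, Marchetti, Brennan, Amari

By continuous board tenure (lower first): Dimitriou, Tran, Lund and Marchetti (each 8 years); then Brennan (9 years); then Amari (19 years).
Among Dimitriou, Tran, Lund and Marchetti, by equity stake (higher first): Dimitriou (15 percent) before Tran, Lund and Marchetti (11 percent).
Among Tran, Lund and Marchetti, a committee chair before not a committee chair: Tran (a committee chair) before Lund and Marchetti (not a committee chair).
Lund and Marchetti both have date first elected to the board Nov 22, 2007, so the next rule applies.
Among Lund and Marchetti, alphabetically by surname: Lund before Marchetti.
Full order: Dimitriou, Tran, Lund, Marchetti, Brennan, Amari.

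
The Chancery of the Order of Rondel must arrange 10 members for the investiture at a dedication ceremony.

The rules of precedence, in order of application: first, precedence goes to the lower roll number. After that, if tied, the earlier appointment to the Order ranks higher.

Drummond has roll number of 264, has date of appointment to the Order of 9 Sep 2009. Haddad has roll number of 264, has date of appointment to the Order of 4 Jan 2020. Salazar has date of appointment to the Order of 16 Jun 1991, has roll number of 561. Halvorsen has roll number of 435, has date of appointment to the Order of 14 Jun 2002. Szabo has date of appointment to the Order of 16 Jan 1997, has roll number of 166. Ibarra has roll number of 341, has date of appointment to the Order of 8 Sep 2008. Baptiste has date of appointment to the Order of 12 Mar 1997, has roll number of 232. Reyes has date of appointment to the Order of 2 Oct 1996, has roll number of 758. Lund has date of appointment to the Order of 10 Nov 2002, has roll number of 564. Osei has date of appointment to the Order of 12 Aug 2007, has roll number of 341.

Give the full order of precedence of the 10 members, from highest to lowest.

By roll number (lower first): Szabo (166); then Baptiste (232); then Drummond and Haddad (both 264); then Osei and Ibarra (both 341); then Halvorsen (435); then Salazar (561); then Lund (564); then Reyes (758).
Among Drummond and Haddad, by date of appointment to the Order (earlier first): Drummond (9 Sep 2009) before Haddad (4 Jan 2020).
Among Osei and Ibarra, by date of appointment to the Order (earlier first): Osei (12 Aug 2007) before Ibarra (8 Sep 2008).
Full order: Szabo, Baptiste, Drummond, Haddad, Osei, Ibarra, Halvorsen, Salazar, Lund, Reyes.

Szabo, Baptiste, Drummond, Haddad, Osei, Ibarra, Halvorsen, Salazar, Lund, Reyes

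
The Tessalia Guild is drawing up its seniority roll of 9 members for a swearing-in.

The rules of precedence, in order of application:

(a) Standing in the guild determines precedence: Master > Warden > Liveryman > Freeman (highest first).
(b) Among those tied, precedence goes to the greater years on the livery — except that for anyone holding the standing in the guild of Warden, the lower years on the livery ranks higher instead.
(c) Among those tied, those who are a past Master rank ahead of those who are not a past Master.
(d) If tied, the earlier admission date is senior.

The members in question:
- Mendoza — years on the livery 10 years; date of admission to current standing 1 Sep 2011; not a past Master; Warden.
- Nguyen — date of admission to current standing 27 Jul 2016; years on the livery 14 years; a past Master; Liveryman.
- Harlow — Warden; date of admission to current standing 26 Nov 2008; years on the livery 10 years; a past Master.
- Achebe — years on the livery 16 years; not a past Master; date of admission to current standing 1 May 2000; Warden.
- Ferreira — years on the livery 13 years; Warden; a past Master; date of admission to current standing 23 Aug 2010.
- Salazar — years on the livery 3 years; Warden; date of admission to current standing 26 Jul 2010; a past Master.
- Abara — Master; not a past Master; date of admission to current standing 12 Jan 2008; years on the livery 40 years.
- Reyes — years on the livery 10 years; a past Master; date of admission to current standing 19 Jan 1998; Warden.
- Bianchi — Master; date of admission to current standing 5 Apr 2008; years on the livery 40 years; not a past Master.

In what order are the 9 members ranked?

Abara, Bianchi, Salazar, Reyes, Harlow, Mendoza, Ferreira, Achebe, Nguyen

By standing in the guild: Abara and Bianchi (Master); then Salazar, Reyes, Harlow, Mendoza, Ferreira and Achebe (Warden); then Nguyen (Liveryman).
Abara and Bianchi both have years on the livery 40 years, so the next rule applies.
Abara and Bianchi are each not a past Master, so the next rule applies.
Among Abara and Bianchi, by date of admission to current standing (earlier first): Abara (12 Jan 2008) before Bianchi (5 Apr 2008).
Among Salazar, Reyes, Harlow, Mendoza, Ferreira and Achebe, by years on the livery (lower first) (reversed rule for this group): Salazar (3 years) before Reyes, Harlow and Mendoza (10 years) before Ferreira (13 years) before Achebe (16 years).
Among Reyes, Harlow and Mendoza, a past Master before not a past Master: Reyes and Harlow (a past Master) before Mendoza (not a past Master).
Among Reyes and Harlow, by date of admission to current standing (earlier first): Reyes (19 Jan 1998) before Harlow (26 Nov 2008).
Full order: Abara, Bianchi, Salazar, Reyes, Harlow, Mendoza, Ferreira, Achebe, Nguyen.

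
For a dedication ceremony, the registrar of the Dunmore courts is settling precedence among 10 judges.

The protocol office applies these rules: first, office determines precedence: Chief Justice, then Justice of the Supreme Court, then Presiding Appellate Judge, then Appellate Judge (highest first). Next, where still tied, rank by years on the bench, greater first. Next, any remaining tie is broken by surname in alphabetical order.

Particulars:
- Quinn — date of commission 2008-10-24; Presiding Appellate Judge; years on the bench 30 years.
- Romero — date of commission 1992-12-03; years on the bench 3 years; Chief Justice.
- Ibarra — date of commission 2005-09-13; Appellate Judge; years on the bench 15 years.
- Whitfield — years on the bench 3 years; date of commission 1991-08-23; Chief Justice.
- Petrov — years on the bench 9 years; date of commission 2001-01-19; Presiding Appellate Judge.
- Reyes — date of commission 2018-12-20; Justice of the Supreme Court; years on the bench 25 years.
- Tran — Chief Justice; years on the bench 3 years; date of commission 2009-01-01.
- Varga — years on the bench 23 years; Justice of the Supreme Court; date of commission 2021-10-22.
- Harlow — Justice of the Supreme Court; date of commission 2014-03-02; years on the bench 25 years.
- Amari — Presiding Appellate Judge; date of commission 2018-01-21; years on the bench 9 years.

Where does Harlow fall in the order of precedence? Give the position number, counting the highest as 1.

4

By office: Romero, Tran and Whitfield (Chief Justice); then Harlow, Reyes and Varga (Justice of the Supreme Court); then Quinn, Amari and Petrov (Presiding Appellate Judge); then Ibarra (Appellate Judge).
Romero, Tran and Whitfield all have years on the bench 3 years, so the next rule applies.
Among Romero, Tran and Whitfield, alphabetically by surname: Romero before Tran before Whitfield.
Among Harlow, Reyes and Varga, by years on the bench (higher first): Harlow and Reyes (25 years) before Varga (23 years).
Among Harlow and Reyes, alphabetically by surname: Harlow before Reyes.
Among Quinn, Amari and Petrov, by years on the bench (higher first): Quinn (30 years) before Amari and Petrov (9 years).
Among Amari and Petrov, alphabetically by surname: Amari before Petrov.
Order: Romero, Tran, Whitfield, Harlow, Reyes, Varga, Quinn, Amari, Petrov, Ibarra. So position 4.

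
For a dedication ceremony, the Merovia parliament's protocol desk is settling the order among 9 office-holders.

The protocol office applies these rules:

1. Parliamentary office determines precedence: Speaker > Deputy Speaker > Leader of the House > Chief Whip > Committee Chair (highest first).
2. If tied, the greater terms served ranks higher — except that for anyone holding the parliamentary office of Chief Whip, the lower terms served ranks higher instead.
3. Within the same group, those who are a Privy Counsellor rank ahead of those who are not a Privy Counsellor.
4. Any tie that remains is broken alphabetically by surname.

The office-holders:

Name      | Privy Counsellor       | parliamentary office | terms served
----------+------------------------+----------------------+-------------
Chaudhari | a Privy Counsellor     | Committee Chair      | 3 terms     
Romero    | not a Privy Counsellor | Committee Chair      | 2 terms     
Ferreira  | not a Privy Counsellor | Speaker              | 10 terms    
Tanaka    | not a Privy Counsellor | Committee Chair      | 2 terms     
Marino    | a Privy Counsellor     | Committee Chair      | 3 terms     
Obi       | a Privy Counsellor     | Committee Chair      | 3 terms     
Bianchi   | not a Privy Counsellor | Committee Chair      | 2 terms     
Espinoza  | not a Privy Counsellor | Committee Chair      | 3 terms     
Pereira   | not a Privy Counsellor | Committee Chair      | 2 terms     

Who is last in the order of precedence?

By parliamentary office: Ferreira (Speaker); then Chaudhari, Marino, Obi, Espinoza, Bianchi, Pereira, Romero and Tanaka (Committee Chair).
Among Chaudhari, Marino, Obi, Espinoza, Bianchi, Pereira, Romero and Tanaka, by terms served (higher first): Chaudhari, Marino, Obi and Espinoza (3 terms) before Bianchi, Pereira, Romero and Tanaka (2 terms).
Among Chaudhari, Marino, Obi and Espinoza, a Privy Counsellor before not a Privy Counsellor: Chaudhari, Marino and Obi (a Privy Counsellor) before Espinoza (not a Privy Counsellor).
Among Chaudhari, Marino and Obi, alphabetically by surname: Chaudhari before Marino before Obi.
Bianchi, Pereira, Romero and Tanaka are each not a Privy Counsellor, so the next rule applies.
Among Bianchi, Pereira, Romero and Tanaka, alphabetically by surname: Bianchi before Pereira before Romero before Tanaka.
Order: Ferreira, Chaudhari, Marino, Obi, Espinoza, Bianchi, Pereira, Romero, Tanaka.

Tanaka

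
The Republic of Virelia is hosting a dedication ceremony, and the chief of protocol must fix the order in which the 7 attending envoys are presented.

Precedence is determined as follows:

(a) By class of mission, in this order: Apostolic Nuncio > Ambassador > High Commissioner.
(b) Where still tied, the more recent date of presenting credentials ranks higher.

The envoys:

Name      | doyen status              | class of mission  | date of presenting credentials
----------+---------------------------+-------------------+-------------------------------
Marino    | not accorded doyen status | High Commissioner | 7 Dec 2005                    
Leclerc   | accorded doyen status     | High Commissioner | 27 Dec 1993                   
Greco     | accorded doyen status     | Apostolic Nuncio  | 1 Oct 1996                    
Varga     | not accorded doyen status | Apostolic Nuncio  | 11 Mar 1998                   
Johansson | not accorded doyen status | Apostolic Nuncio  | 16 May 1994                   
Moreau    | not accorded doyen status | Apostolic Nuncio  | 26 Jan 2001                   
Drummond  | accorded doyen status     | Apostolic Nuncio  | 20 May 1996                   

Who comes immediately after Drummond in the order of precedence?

Johansson

By class of mission: Moreau, Varga, Greco, Drummond and Johansson (Apostolic Nuncio); then Marino and Leclerc (High Commissioner).
Among Moreau, Varga, Greco, Drummond and Johansson, by date of presenting credentials (later first): Moreau (26 Jan 2001) before Varga (11 Mar 1998) before Greco (1 Oct 1996) before Drummond (20 May 1996) before Johansson (16 May 1994).
Among Marino and Leclerc, by date of presenting credentials (later first): Marino (7 Dec 2005) before Leclerc (27 Dec 1993).
Order: Moreau, Varga, Greco, Drummond, Johansson, Marino, Leclerc.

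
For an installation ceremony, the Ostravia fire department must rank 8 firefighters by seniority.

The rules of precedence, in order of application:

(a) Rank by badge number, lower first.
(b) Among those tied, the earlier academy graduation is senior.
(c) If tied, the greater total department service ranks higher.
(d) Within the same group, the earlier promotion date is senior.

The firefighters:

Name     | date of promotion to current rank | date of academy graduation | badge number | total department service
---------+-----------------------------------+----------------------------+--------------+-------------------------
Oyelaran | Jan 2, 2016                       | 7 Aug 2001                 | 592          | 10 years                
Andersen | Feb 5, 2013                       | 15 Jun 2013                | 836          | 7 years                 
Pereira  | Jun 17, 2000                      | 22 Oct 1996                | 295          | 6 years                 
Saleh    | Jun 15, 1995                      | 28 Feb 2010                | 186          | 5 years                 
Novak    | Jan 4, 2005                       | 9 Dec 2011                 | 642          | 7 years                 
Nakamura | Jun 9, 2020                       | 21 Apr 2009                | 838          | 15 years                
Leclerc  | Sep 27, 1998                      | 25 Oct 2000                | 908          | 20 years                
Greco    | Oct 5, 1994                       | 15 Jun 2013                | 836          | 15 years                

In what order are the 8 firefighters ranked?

Saleh, Pereira, Oyelaran, Novak, Greco, Andersen, Nakamura, Leclerc

By badge number (lower first): Saleh (186); then Pereira (295); then Oyelaran (592); then Novak (642); then Greco and Andersen (both 836); then Nakamura (838); then Leclerc (908).
Greco and Andersen both have date of academy graduation 15 Jun 2013, so the next rule applies.
Among Greco and Andersen, by total department service (higher first): Greco (15 years) before Andersen (7 years).
Full order: Saleh, Pereira, Oyelaran, Novak, Greco, Andersen, Nakamura, Leclerc.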